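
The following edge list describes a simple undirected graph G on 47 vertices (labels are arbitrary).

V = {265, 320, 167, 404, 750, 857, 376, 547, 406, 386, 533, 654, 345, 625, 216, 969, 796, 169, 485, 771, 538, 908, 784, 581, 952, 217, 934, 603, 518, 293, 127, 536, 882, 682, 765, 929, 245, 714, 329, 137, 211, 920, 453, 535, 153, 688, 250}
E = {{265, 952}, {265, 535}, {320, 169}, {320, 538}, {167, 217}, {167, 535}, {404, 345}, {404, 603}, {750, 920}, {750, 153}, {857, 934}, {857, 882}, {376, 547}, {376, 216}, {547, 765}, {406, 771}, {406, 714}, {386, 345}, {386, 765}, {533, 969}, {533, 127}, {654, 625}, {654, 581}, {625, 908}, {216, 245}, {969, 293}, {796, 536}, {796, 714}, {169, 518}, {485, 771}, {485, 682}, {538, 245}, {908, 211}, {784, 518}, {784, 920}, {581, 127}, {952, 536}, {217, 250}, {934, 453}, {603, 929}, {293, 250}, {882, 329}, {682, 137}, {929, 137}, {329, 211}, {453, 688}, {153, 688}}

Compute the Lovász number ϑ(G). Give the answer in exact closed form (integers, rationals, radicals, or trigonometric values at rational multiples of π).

47*cos(pi/47)/(cos(pi/47) + 1)

N(714) = {406, 796}, |N(714)| = 2.
deg(969) = 2; N(969) = {533, 293}.
Vertex 920 has 2 neighbors: 750, 784.
N(750) = {920, 153}, |N(750)| = 2.
2-regular, N=47; connected 2-regular on 47 ⇒ C_{47}.
The 24 distinct eigenvalues: [2.0, 1.9822, 1.9289, 1.8413, 1.7208, 1.5696, 1.3904, 1.1864, 0.9612, 0.7188, 0.4636, 0.2002, -0.0668, -0.3327, -0.5926, -0.8419, -1.0762, -1.2913, -1.4833, -1.6489, -1.785, -1.8893, -1.9599, -1.9955].
ϑ = −N·λ_min/(λ_max−λ_min) = −47·(-2*cos(pi/47))/(2−(-2*cos(pi/47))) = 47*cos(pi/47)/(cos(pi/47) + 1).
ϑ(G) ≈ 23.4737.
Check 23 ≤ 47*cos(pi/47)/(cos(pi/47) + 1) ≤ 24: both strict.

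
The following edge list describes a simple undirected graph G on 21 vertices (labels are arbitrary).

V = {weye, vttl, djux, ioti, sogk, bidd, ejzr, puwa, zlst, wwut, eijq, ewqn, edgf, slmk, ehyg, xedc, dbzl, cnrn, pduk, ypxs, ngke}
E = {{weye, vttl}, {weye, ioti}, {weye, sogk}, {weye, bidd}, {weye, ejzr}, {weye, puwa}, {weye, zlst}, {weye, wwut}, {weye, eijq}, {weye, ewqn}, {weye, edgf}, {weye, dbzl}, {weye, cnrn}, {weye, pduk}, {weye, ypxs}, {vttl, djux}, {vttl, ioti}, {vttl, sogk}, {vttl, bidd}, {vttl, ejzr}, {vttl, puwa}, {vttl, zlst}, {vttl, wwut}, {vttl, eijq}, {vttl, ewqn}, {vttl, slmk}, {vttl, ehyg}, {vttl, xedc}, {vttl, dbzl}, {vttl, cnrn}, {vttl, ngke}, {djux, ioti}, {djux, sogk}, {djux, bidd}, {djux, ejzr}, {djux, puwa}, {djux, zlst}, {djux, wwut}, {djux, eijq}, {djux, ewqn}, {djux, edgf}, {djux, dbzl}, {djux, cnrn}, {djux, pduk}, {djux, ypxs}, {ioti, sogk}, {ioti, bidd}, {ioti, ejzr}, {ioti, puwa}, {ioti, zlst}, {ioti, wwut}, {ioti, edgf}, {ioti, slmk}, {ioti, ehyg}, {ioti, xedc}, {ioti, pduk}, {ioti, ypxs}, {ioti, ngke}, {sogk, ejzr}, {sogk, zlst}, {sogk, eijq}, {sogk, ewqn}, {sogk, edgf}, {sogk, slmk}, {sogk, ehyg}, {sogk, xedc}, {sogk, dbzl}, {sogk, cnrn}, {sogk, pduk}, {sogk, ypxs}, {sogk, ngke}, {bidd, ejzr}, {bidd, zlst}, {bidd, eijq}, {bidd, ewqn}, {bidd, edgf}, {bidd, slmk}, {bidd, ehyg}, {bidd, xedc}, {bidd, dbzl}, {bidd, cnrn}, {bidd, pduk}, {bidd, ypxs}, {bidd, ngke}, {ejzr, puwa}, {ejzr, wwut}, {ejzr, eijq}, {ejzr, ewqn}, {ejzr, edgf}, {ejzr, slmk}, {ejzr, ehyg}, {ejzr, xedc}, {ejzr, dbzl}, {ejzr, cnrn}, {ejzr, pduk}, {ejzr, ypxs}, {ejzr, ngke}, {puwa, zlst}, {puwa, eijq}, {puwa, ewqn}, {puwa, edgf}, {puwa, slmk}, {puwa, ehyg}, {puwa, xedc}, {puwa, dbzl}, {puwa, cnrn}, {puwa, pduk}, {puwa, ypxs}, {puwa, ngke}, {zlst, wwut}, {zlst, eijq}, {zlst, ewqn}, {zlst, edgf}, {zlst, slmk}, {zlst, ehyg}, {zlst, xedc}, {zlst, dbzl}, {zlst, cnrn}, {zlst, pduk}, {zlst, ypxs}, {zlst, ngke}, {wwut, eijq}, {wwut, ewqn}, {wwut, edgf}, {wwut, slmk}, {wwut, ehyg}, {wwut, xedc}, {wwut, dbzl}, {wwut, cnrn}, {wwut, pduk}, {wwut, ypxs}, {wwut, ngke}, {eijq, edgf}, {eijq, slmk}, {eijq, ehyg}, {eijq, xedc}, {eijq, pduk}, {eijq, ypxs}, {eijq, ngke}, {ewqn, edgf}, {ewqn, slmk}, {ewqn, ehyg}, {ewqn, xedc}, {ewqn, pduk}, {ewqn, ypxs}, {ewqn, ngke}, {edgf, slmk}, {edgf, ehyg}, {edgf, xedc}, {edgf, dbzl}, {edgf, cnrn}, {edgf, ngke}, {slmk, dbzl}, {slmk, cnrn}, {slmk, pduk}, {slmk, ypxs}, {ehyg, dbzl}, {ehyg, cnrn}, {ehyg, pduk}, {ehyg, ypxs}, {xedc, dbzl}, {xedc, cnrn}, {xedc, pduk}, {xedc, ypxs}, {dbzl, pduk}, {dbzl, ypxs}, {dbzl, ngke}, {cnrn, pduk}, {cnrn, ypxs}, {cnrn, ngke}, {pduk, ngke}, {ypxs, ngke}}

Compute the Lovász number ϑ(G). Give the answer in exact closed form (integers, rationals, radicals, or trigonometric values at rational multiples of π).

6

N(cnrn) = {weye, vttl, djux, sogk, bidd, ejzr, puwa, zlst, wwut, edgf, slmk, ehyg, xedc, pduk, ypxs, ngke}, |N(cnrn)| = 16.
N(vttl) = {weye, djux, ioti, sogk, bidd, ejzr, puwa, zlst, wwut, eijq, ewqn, slmk, ehyg, xedc, dbzl, cnrn, ngke}, |N(vttl)| = 17.
deg(dbzl) = 16; N(dbzl) = {weye, vttl, djux, sogk, bidd, ejzr, puwa, zlst, wwut, edgf, slmk, ehyg, xedc, pduk, ypxs, ngke}.
Vertex ewqn has 16 neighbors: weye, vttl, djux, sogk, bidd, ejzr, puwa, zlst, wwut, edgf, slmk, ehyg, xedc, pduk, ypxs, ngke.
5 parts of sizes [6, 5, 4, 4, 2]; α(G) = 6 = ϑ (perfect).
ϑ(G) ≈ 6.00000.
Check 6 ≤ 6 ≤ 6: collapsed.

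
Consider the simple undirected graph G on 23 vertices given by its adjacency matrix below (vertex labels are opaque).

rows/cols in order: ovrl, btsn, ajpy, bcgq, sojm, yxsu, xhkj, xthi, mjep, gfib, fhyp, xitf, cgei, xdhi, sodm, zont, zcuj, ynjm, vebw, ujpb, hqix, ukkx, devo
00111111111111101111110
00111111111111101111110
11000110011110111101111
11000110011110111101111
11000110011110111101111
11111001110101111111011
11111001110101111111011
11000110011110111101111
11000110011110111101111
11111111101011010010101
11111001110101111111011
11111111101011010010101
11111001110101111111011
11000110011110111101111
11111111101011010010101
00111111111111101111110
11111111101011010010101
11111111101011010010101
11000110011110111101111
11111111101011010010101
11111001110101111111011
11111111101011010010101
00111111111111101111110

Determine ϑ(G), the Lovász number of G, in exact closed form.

deg(ajpy) = 16; N(ajpy) = {ovrl, btsn, yxsu, xhkj, gfib, fhyp, xitf, cgei, sodm, zont, zcuj, ynjm, ujpb, hqix, ukkx, devo}.
deg(xhkj) = 18; N(xhkj) = {ovrl, btsn, ajpy, bcgq, sojm, xthi, mjep, gfib, xitf, xdhi, sodm, zont, zcuj, ynjm, vebw, ujpb, ukkx, devo}.
deg(ukkx) = 16; N(ukkx) = {ovrl, btsn, ajpy, bcgq, sojm, yxsu, xhkj, xthi, mjep, fhyp, cgei, xdhi, zont, vebw, hqix, devo}.
Vertex ynjm has 16 neighbors: ovrl, btsn, ajpy, bcgq, sojm, yxsu, xhkj, xthi, mjep, fhyp, cgei, xdhi, zont, vebw, hqix, devo.
4 parts of sizes [7, 7, 5, 4]; α(G) = 7 = ϑ (perfect).
Numerically 7.0000000.
Lovász sandwich 7 ≤ 7 ≤ 7: collapsed.

7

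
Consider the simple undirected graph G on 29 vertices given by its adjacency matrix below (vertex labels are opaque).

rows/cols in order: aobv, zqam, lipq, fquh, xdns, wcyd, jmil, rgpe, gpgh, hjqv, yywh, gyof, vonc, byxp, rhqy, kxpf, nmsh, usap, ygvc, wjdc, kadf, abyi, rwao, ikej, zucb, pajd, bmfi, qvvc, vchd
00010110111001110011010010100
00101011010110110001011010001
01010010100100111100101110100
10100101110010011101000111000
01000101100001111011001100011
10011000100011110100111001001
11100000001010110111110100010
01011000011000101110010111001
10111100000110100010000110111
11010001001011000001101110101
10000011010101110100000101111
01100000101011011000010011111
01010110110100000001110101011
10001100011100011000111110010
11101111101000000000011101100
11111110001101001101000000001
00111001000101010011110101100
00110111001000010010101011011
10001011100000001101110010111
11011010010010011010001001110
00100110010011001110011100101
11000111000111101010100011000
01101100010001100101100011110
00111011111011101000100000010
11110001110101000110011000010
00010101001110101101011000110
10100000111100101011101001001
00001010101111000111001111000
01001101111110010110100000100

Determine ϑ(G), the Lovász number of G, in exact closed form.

Vertex rhqy has 14 neighbors: aobv, zqam, lipq, xdns, wcyd, jmil, rgpe, gpgh, yywh, abyi, rwao, ikej, pajd, bmfi.
Vertex ygvc has 14 neighbors: aobv, xdns, jmil, rgpe, gpgh, nmsh, usap, wjdc, kadf, abyi, zucb, bmfi, qvvc, vchd.
N(gpgh) = {aobv, lipq, fquh, xdns, wcyd, gyof, vonc, rhqy, ygvc, ikej, zucb, bmfi, qvvc, vchd}, |N(gpgh)| = 14.
Vertex vchd has 14 neighbors: zqam, xdns, wcyd, rgpe, gpgh, hjqv, yywh, gyof, vonc, kxpf, usap, ygvc, kadf, bmfi.
29-vertex 14-regular graph: Paley(29): SR with (k,λ,μ)=(14,6,7).
Distinct eigenvalues (to 4 d.p.): [14.0, 2.1926, -3.1926].
−29·(-sqrt(29)/2 - 1/2) / ((14)−(-sqrt(29)/2 - 1/2)) = sqrt(29) = ϑ(G).
= 5.3852… (decimal).

sqrt(29)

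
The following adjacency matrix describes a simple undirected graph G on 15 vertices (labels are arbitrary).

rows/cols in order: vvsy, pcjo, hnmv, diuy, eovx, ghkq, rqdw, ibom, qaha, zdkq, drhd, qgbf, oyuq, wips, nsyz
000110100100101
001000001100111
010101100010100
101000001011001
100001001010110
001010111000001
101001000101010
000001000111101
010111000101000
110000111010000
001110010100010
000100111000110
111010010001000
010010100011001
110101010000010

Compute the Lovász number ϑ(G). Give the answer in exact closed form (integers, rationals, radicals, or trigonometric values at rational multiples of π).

deg(ghkq) = 6; N(ghkq) = {hnmv, eovx, rqdw, ibom, qaha, nsyz}.
Vertex diuy has 6 neighbors: vvsy, hnmv, qaha, drhd, qgbf, nsyz.
Vertex hnmv has 6 neighbors: pcjo, diuy, ghkq, rqdw, drhd, oyuq.
N(pcjo) = {hnmv, qaha, zdkq, oyuq, wips, nsyz}, |N(pcjo)| = 6.
G on 15 vertices is 6-regular; Kneser-type, 2-subsets of [6].
spec(A) ≈ [6.0, 1.0, -3.0] (distinct, 3 d.p.).
−15·(-3) / ((6)−(-3)) = 5 = ϑ(G).
= 5.000000000… (decimal).

5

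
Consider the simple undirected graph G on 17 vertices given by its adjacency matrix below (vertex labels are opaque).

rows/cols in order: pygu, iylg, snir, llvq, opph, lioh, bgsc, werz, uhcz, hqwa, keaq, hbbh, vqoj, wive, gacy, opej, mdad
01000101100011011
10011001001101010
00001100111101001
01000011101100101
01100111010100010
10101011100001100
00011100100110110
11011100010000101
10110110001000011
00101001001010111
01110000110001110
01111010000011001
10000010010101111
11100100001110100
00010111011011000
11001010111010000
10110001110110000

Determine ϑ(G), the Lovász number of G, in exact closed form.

sqrt(17)

N(wive) = {pygu, iylg, snir, lioh, keaq, hbbh, vqoj, gacy}, |N(wive)| = 8.
N(opph) = {iylg, snir, lioh, bgsc, werz, hqwa, hbbh, opej}, |N(opph)| = 8.
deg(keaq) = 8; N(keaq) = {iylg, snir, llvq, uhcz, hqwa, wive, gacy, opej}.
Vertex gacy has 8 neighbors: llvq, lioh, bgsc, werz, hqwa, keaq, vqoj, wive.
G on 17 vertices is 8-regular; Paley(17): SR with (k,λ,μ)=(8,3,4).
Distinct eigenvalues (to 4 d.p.): [8.0, 1.5616, -2.5616].
ϑ = −N·λ_min/(λ_max−λ_min) = −17·(-sqrt(17)/2 - 1/2)/(8−(-sqrt(17)/2 - 1/2)) = sqrt(17).
ϑ(G) ≈ 4.12310563.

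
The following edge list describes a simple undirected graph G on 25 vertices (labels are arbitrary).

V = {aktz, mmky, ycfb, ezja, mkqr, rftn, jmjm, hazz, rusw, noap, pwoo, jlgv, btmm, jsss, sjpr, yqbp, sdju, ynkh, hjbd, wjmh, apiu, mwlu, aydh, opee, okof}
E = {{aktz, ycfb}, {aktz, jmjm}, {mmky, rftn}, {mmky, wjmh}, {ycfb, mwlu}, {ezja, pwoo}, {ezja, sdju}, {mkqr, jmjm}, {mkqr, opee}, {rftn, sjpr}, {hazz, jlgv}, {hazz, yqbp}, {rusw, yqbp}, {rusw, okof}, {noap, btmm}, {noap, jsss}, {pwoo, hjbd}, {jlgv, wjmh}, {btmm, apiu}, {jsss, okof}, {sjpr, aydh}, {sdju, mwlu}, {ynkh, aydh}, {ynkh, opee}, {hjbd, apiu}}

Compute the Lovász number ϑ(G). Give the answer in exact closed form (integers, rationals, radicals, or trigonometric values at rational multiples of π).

25*cos(pi/25)/(cos(pi/25) + 1)

N(ynkh) = {aydh, opee}, |N(ynkh)| = 2.
N(pwoo) = {ezja, hjbd}, |N(pwoo)| = 2.
deg(jsss) = 2; N(jsss) = {noap, okof}.
deg(aktz) = 2; N(aktz) = {ycfb, jmjm}.
2-regular, N=25; this is C_{25}, the 25-cycle.
The 13 distinct eigenvalues: [2.0, 1.937, 1.753, 1.458, 1.072, 0.618, 0.126, -0.375, -0.852, -1.275, -1.618, -1.86, -1.984].
Lovász: ϑ = −25(-2*cos(pi/25))/(2+-(-1)*2*cos(pi/25)) = 25*cos(pi/25)/(cos(pi/25) + 1).
Numerically 12.45052181.
Check 12 ≤ 25*cos(pi/25)/(cos(pi/25) + 1) ≤ 13: both strict.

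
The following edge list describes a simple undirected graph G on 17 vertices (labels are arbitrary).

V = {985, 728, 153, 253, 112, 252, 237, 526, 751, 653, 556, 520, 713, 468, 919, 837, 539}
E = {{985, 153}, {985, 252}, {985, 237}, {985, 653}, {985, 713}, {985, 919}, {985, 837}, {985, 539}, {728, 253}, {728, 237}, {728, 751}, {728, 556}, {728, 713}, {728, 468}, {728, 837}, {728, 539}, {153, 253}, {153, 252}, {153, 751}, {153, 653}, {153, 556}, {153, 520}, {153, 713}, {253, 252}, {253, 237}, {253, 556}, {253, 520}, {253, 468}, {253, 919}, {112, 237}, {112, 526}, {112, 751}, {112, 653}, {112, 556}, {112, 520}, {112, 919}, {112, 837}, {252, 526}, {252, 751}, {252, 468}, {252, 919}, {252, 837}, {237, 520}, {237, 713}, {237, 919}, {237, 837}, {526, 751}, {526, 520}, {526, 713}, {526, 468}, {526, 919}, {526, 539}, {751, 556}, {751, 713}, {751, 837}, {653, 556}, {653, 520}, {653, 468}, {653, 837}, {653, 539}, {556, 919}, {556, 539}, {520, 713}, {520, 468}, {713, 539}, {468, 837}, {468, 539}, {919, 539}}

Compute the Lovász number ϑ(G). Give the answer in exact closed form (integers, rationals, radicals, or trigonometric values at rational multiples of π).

sqrt(17)

Vertex 252 has 8 neighbors: 985, 153, 253, 526, 751, 468, 919, 837.
Vertex 539 has 8 neighbors: 985, 728, 526, 653, 556, 713, 468, 919.
Vertex 556 has 8 neighbors: 728, 153, 253, 112, 751, 653, 919, 539.
N(153) = {985, 253, 252, 751, 653, 556, 520, 713}, |N(153)| = 8.
G on 17 vertices is 8-regular; Paley(17): SR with (k,λ,μ)=(8,3,4).
Distinct eigenvalues (to 5 d.p.): [8.0, 1.56155, -2.56155].
Lovász (edge-transitive): ϑ = −17·(-sqrt(17)/2 - 1/2)/((8)−(-sqrt(17)/2 - 1/2)) = sqrt(17).
= 4.123106… (decimal).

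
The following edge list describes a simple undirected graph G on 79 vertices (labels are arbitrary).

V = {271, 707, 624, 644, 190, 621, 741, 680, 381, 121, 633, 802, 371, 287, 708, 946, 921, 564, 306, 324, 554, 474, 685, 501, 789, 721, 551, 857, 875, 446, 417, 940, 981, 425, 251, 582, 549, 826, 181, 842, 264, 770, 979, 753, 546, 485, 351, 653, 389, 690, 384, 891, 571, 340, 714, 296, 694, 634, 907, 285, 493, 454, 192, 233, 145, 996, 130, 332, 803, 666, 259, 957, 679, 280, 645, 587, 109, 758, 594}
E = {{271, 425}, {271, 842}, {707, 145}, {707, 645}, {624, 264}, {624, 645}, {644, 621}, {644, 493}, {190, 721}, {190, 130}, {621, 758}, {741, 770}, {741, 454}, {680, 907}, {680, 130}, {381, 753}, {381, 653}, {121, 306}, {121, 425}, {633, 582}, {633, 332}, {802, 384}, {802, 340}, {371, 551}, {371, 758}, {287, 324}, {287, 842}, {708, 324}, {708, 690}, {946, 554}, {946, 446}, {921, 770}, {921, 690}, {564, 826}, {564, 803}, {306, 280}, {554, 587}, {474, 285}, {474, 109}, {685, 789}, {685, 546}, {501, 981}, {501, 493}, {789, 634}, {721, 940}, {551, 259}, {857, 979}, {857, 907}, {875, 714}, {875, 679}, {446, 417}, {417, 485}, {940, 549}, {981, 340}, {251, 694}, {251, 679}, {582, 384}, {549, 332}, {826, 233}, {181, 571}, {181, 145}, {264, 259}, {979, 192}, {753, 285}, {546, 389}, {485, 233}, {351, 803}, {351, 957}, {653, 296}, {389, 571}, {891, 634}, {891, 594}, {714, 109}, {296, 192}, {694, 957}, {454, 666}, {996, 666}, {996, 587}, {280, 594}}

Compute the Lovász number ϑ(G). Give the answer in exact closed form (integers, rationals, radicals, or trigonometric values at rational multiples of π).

Vertex 582 has 2 neighbors: 633, 384.
Vertex 634 has 2 neighbors: 789, 891.
deg(685) = 2; N(685) = {789, 546}.
Vertex 690 has 2 neighbors: 708, 921.
deg(v) = 2 for all v (|V|=79); the odd cycle C_{79}.
Distinct eigenvalues (to 4 d.p.): [2.0, 1.9937, 1.9748, 1.9433, 1.8996, 1.8439, 1.7766, 1.698, 1.6086, 1.5091, 1.4001, 1.2822, 1.1562, 1.0229, 0.8831, 0.7377, 0.5877, 0.434, 0.2775, 0.1192, -0.0398, -0.1985, -0.356, -0.5112, -0.6632, -0.8111, -0.9537, -1.0904, -1.2202, -1.3422, -1.4558, -1.5601, -1.6546, -1.7386, -1.8117, -1.8733, -1.923, -1.9606, -1.9858, -1.9984].
λ_max=2, λ_min=-2*cos(pi/79); ϑ = −79·λ_min/(λ_max−λ_min) = 79*cos(pi/79)/(cos(pi/79) + 1).
≈ 39.4843794 (to 7 d.p.).
Check 39 ≤ 79*cos(pi/79)/(cos(pi/79) + 1) ≤ 40: both strict.

79*cos(pi/79)/(cos(pi/79) + 1)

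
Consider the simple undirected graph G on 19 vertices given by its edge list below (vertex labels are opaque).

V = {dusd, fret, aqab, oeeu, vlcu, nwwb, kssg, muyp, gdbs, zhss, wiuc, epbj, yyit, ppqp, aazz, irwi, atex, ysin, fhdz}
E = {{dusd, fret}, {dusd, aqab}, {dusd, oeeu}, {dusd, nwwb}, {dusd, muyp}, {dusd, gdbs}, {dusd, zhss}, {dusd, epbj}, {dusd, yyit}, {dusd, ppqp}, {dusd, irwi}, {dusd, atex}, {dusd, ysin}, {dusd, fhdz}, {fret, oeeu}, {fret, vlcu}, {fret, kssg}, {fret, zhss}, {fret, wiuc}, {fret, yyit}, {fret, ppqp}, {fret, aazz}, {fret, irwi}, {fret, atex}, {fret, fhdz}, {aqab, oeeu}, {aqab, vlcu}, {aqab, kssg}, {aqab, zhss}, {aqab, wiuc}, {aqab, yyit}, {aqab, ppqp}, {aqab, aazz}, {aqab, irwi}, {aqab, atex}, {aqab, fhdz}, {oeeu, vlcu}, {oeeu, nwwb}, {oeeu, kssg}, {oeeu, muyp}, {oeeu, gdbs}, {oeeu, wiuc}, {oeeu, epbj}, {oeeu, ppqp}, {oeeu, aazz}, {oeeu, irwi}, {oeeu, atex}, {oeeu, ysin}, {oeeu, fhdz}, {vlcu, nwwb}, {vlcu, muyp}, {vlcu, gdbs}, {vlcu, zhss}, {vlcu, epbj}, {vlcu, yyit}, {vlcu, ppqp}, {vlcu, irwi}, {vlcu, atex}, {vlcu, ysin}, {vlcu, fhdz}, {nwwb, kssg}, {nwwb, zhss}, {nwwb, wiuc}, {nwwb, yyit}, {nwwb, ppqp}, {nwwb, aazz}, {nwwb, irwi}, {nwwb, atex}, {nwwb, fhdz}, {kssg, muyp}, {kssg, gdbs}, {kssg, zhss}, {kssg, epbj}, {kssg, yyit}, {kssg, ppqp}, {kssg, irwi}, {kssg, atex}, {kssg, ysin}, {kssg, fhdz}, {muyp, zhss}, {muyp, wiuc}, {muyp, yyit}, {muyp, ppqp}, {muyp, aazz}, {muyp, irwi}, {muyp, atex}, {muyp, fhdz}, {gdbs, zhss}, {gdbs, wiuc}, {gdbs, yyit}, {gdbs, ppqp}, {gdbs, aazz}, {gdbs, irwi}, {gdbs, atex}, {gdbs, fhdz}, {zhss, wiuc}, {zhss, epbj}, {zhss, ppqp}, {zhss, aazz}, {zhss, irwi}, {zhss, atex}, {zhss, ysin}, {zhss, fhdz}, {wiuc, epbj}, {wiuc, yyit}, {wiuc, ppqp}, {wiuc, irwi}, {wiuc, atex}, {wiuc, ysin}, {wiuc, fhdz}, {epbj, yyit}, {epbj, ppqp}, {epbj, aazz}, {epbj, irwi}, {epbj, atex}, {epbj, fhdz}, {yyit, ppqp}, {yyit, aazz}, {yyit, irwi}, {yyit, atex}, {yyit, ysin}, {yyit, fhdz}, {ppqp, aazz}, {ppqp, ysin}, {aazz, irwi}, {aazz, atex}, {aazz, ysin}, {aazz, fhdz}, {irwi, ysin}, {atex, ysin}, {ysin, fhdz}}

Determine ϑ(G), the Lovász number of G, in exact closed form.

deg(ysin) = 12; N(ysin) = {dusd, oeeu, vlcu, kssg, zhss, wiuc, yyit, ppqp, aazz, irwi, atex, fhdz}.
deg(muyp) = 12; N(muyp) = {dusd, oeeu, vlcu, kssg, zhss, wiuc, yyit, ppqp, aazz, irwi, atex, fhdz}.
N(oeeu) = {dusd, fret, aqab, vlcu, nwwb, kssg, muyp, gdbs, wiuc, epbj, ppqp, aazz, irwi, atex, ysin, fhdz}, |N(oeeu)| = 16.
Vertex atex has 15 neighbors: dusd, fret, aqab, oeeu, vlcu, nwwb, kssg, muyp, gdbs, zhss, wiuc, epbj, yyit, aazz, ysin.
G = K_{7,5,4,3}: α = 7 = χ(Ḡ), so ϑ = 7.
ϑ(G) ≈ 7.000000000.
Check 7 ≤ 7 ≤ 7: collapsed.

7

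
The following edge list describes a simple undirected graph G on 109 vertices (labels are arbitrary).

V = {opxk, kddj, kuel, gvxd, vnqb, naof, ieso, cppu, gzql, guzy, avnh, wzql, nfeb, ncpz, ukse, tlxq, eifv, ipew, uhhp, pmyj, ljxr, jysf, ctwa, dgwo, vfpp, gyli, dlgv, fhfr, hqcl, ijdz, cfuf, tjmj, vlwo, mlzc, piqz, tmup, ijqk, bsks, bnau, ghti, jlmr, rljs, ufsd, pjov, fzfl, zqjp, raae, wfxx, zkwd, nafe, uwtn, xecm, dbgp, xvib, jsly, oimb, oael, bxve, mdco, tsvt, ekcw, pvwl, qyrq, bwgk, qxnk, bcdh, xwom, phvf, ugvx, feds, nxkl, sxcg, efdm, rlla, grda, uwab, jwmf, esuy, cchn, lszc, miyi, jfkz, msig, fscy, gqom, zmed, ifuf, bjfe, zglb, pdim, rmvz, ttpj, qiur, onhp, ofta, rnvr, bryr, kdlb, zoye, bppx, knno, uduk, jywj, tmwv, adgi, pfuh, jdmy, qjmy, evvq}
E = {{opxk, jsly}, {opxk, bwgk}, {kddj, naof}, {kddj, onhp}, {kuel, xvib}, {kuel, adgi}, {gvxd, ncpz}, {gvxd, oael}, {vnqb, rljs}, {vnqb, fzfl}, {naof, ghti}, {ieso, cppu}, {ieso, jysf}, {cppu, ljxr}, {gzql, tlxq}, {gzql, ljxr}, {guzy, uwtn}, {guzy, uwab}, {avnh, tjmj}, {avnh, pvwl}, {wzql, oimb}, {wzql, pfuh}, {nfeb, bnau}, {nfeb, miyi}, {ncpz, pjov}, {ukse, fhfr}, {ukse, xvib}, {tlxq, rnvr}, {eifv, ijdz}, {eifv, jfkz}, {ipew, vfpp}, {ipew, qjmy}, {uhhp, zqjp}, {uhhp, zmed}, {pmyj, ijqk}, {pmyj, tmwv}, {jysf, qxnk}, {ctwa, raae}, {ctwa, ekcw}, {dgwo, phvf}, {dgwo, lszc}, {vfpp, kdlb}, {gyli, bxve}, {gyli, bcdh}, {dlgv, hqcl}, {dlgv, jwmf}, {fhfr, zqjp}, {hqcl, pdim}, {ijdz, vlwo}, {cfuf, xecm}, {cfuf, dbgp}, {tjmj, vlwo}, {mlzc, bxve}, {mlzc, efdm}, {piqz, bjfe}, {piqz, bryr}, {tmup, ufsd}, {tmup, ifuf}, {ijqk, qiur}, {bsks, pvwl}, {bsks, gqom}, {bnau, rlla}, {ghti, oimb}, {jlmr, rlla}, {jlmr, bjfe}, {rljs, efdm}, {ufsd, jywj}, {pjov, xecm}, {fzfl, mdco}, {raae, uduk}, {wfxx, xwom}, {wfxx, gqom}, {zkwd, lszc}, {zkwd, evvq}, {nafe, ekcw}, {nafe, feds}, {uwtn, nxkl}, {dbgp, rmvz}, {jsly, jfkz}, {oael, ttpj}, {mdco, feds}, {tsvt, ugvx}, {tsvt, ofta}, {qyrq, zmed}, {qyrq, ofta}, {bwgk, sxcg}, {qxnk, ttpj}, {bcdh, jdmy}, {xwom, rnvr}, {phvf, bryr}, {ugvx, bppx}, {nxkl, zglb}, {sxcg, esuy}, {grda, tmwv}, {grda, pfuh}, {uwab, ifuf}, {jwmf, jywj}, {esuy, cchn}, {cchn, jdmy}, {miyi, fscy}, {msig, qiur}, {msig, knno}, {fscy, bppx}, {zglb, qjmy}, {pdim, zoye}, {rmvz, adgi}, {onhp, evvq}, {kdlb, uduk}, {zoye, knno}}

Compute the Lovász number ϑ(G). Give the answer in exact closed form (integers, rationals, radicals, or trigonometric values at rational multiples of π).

109*cos(pi/109)/(cos(pi/109) + 1)

deg(wfxx) = 2; N(wfxx) = {xwom, gqom}.
deg(pfuh) = 2; N(pfuh) = {wzql, grda}.
deg(pdim) = 2; N(pdim) = {hqcl, zoye}.
Vertex wzql has 2 neighbors: oimb, pfuh.
Regular of degree 2 on 109 vertices: a single 109-cycle (edge-transitive).
Distinct eigenvalues (to 5 d.p.): [2.0, 1.99668, 1.98672, 1.97017, 1.94707, 1.9175, 1.88157, 1.83938, 1.79108, 1.73683, 1.67682, 1.61123, 1.54029, 1.46424, 1.38332, 1.2978, 1.20797, 1.11413, 1.01659, 0.91568, 0.81172, 0.70506, 0.59606, 0.48509, 0.3725, 0.25867, 0.14399, 0.02882, -0.08644, -0.20141, -0.31572, -0.42897, -0.5408, -0.65083, -0.7587, -0.86406, -0.96654, -1.06581, -1.16154, -1.25341, -1.34111, -1.42437, -1.50289, -1.57642, -1.64471, -1.70754, -1.76469, -1.81598, -1.86125, -1.90032, -1.93309, -1.95943, -1.97927, -1.99253, -1.99917].
−109·(-2*cos(pi/109)) / ((2)−(-2*cos(pi/109))) = 109*cos(pi/109)/(cos(pi/109) + 1) = ϑ(G).
Numerically 54.488680.
α=54, χ(Ḡ)=55; ϑ=109*cos(pi/109)/(cos(pi/109) + 1) lies between (both strict).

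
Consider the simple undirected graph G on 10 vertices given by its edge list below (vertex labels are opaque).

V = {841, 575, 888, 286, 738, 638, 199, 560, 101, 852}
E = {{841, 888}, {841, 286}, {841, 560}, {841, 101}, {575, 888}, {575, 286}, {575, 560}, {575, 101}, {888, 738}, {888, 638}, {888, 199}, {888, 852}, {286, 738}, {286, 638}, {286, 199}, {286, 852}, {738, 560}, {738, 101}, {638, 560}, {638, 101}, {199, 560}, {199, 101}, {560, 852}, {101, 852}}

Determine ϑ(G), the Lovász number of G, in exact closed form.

6

deg(888) = 6; N(888) = {841, 575, 738, 638, 199, 852}.
deg(638) = 4; N(638) = {888, 286, 560, 101}.
N(852) = {888, 286, 560, 101}, |N(852)| = 4.
Vertex 738 has 4 neighbors: 888, 286, 560, 101.
Complete multipartite on [6, 4]: sandwich collapses at ϑ=6.
= 6.0000000… (decimal).
α=6, χ(Ḡ)=6; ϑ=6 lies between (collapsed).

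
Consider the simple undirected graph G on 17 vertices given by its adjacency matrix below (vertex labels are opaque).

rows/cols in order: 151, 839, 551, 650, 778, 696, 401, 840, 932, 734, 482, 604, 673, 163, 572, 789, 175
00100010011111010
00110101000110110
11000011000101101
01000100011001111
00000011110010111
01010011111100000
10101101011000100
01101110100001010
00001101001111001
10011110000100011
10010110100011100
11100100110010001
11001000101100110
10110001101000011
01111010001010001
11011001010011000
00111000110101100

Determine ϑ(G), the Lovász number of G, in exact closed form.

N(840) = {839, 551, 778, 696, 401, 932, 163, 789}, |N(840)| = 8.
Vertex 932 has 8 neighbors: 778, 696, 840, 482, 604, 673, 163, 175.
Vertex 650 has 8 neighbors: 839, 696, 734, 482, 163, 572, 789, 175.
deg(163) = 8; N(163) = {151, 551, 650, 840, 932, 482, 789, 175}.
8-regular, N=17; strongly regular (17,8,3,4).
spec(A) ≈ [8.0, 1.562, -2.562] (distinct, 3 d.p.).
With N=17: ϑ(G) = 17·(-(-sqrt(17)/2 - 1/2))/(8−(-sqrt(17)/2 - 1/2)) = sqrt(17).
Numerically 4.12310563.

sqrt(17)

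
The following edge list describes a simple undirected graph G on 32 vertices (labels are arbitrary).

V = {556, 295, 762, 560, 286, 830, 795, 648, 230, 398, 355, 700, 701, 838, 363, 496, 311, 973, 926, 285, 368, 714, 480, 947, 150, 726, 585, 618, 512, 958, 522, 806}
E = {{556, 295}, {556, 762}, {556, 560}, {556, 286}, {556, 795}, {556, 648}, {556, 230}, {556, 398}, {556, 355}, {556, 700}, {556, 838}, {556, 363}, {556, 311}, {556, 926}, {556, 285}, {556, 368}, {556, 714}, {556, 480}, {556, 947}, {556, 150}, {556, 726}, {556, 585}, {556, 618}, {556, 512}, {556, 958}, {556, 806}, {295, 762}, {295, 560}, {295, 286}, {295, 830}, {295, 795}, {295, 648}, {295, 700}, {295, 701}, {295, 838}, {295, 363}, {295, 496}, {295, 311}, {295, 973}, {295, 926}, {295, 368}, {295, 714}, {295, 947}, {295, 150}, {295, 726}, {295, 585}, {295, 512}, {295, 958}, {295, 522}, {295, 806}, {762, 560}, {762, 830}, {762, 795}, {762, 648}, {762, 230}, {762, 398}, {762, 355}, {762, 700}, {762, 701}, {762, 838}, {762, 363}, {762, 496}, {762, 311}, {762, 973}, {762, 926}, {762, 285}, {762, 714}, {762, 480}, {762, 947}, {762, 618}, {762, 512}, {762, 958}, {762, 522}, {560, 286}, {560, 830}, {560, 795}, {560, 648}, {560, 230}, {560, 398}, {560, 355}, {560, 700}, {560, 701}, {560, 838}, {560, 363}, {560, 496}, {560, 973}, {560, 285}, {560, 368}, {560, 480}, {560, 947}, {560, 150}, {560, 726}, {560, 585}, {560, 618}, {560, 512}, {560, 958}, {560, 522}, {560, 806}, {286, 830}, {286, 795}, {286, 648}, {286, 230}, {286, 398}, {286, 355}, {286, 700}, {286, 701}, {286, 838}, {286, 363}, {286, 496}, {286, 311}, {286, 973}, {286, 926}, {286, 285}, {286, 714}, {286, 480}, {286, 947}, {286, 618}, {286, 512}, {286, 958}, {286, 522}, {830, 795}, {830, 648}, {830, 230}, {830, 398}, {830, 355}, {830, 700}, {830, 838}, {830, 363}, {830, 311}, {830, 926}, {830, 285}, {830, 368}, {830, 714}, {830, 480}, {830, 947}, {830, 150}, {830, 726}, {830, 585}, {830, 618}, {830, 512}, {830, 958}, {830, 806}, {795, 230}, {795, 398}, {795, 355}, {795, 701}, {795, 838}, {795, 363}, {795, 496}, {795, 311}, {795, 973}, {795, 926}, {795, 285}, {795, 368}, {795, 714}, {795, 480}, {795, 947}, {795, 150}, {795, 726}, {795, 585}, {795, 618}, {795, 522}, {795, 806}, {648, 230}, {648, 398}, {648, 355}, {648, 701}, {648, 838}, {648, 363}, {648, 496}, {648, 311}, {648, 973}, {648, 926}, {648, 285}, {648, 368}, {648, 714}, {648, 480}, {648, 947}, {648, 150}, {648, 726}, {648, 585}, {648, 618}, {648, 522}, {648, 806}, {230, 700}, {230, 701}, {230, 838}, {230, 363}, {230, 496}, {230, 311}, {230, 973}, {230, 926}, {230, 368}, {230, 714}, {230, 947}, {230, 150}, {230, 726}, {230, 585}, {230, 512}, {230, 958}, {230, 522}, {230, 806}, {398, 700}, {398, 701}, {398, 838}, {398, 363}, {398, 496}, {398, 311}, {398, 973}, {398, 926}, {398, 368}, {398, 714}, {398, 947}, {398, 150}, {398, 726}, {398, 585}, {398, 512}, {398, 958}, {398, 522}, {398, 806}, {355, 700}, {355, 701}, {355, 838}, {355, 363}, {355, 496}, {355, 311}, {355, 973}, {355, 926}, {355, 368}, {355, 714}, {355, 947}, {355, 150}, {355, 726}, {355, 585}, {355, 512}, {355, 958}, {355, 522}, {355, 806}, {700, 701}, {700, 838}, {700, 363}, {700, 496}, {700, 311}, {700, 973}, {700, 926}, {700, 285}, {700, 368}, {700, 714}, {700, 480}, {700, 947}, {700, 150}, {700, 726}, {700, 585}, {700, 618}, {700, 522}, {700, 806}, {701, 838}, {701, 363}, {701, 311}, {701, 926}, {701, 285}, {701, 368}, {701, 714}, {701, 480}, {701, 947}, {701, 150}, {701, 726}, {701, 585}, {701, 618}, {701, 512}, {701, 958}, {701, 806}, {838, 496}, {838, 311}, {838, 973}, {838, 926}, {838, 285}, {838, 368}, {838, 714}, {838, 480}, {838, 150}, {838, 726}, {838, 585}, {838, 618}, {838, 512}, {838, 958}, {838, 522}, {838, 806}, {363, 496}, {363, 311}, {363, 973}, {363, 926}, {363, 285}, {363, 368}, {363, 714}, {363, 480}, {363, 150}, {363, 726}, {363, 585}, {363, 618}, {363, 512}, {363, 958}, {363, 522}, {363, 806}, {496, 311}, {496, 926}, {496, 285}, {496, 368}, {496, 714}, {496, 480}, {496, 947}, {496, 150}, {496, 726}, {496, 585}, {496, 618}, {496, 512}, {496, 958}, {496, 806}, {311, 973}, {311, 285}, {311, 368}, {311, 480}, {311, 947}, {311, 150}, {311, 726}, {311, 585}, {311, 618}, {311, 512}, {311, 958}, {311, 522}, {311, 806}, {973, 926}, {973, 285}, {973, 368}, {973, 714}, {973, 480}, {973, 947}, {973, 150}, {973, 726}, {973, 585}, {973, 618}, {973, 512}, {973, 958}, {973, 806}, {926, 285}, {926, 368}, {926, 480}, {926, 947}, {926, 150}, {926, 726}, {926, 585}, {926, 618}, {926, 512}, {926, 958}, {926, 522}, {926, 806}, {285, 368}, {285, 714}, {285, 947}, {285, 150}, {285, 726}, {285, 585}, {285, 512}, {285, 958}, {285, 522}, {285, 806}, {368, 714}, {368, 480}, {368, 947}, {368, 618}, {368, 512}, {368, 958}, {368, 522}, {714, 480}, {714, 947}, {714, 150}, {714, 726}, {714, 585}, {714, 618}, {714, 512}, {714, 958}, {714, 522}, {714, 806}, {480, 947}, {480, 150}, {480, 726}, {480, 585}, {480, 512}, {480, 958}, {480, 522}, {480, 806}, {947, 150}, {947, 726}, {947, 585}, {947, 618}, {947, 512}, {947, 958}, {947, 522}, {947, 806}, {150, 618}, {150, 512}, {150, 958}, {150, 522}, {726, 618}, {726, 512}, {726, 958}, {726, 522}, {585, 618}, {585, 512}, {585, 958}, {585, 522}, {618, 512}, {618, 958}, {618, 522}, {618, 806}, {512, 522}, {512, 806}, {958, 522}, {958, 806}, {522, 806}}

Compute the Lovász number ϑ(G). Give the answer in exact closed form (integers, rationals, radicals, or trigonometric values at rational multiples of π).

7

Vertex 522 has 26 neighbors: 295, 762, 560, 286, 795, 648, 230, 398, 355, 700, 838, 363, 311, 926, 285, 368, 714, 480, 947, 150, 726, 585, 618, 512, 958, 806.
N(585) = {556, 295, 560, 830, 795, 648, 230, 398, 355, 700, 701, 838, 363, 496, 311, 973, 926, 285, 714, 480, 947, 618, 512, 958, 522}, |N(585)| = 25.
N(363) = {556, 295, 762, 560, 286, 830, 795, 648, 230, 398, 355, 700, 701, 496, 311, 973, 926, 285, 368, 714, 480, 150, 726, 585, 618, 512, 958, 522, 806}, |N(363)| = 29.
Vertex 496 has 26 neighbors: 295, 762, 560, 286, 795, 648, 230, 398, 355, 700, 838, 363, 311, 926, 285, 368, 714, 480, 947, 150, 726, 585, 618, 512, 958, 806.
Complete multipartite on [7, 7, 6, 5, 4, 3]: sandwich collapses at ϑ=7.
= 7.0000000… (decimal).
Lovász sandwich 7 ≤ 7 ≤ 7: collapsed.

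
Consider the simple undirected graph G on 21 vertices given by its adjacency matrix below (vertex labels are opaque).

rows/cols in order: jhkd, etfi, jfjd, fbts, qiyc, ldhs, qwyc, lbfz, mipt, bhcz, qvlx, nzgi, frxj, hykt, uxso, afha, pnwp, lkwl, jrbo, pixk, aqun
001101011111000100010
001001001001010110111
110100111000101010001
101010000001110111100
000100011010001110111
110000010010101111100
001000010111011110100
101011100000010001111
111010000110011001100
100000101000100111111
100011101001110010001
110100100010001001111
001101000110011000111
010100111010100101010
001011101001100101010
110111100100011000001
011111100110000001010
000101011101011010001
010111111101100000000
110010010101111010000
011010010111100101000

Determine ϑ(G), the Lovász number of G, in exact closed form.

6

Vertex pnwp has 10 neighbors: etfi, jfjd, fbts, qiyc, ldhs, qwyc, bhcz, qvlx, lkwl, pixk.
deg(lkwl) = 10; N(lkwl) = {fbts, ldhs, lbfz, mipt, bhcz, nzgi, hykt, uxso, pnwp, aqun}.
deg(jrbo) = 10; N(jrbo) = {etfi, fbts, qiyc, ldhs, qwyc, lbfz, mipt, bhcz, nzgi, frxj}.
deg(jfjd) = 10; N(jfjd) = {jhkd, etfi, fbts, qwyc, lbfz, mipt, frxj, uxso, pnwp, aqun}.
deg(v) = 10 for all v (|V|=21); Kneser-type, 2-subsets of [7].
The 3 distinct eigenvalues: [10.0, 1.0, -4.0].
λ_max=10, λ_min=-4; ϑ = −21·λ_min/(λ_max−λ_min) = 6.
ϑ(G) ≈ 6.00000000.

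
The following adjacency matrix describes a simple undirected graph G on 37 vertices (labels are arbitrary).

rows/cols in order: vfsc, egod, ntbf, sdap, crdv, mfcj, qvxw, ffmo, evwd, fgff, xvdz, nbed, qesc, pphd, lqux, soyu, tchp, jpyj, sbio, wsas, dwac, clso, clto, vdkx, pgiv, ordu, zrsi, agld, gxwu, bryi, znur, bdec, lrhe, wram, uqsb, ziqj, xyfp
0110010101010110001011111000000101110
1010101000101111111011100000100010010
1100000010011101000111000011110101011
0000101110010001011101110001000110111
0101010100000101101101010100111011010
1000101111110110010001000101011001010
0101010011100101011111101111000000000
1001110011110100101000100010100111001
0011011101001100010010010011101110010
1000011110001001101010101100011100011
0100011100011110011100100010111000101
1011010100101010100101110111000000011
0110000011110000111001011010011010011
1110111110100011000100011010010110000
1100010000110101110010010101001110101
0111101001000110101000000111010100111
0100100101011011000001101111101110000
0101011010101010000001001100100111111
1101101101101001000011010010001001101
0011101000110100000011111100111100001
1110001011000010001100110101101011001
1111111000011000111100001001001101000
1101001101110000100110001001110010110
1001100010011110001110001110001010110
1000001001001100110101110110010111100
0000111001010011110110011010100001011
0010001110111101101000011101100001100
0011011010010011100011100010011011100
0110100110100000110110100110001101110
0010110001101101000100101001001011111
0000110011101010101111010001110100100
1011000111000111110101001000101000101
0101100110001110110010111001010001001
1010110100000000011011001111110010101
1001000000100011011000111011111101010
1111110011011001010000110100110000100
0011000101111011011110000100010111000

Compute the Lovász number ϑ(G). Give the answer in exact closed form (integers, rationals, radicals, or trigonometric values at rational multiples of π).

sqrt(37)

N(clso) = {vfsc, egod, ntbf, sdap, crdv, mfcj, qvxw, nbed, qesc, tchp, jpyj, sbio, wsas, pgiv, agld, znur, bdec, wram}, |N(clso)| = 18.
N(uqsb) = {vfsc, sdap, xvdz, lqux, soyu, jpyj, sbio, clto, vdkx, pgiv, zrsi, agld, gxwu, bryi, znur, bdec, wram, ziqj}, |N(uqsb)| = 18.
deg(qesc) = 18; N(qesc) = {egod, ntbf, evwd, fgff, xvdz, nbed, tchp, jpyj, sbio, clso, vdkx, pgiv, zrsi, bryi, znur, lrhe, ziqj, xyfp}.
N(bdec) = {vfsc, ntbf, sdap, ffmo, evwd, fgff, pphd, lqux, soyu, tchp, jpyj, wsas, clso, pgiv, gxwu, znur, uqsb, xyfp}, |N(bdec)| = 18.
G on 37 vertices is 18-regular; SR(37,18,8,9) — a Paley graph.
spec(A) ≈ [18.0, 2.54138, -3.54138] (distinct, 5 d.p.).
With N=37: ϑ(G) = 37·(-(-sqrt(37)/2 - 1/2))/(18−(-sqrt(37)/2 - 1/2)) = sqrt(37).
≈ 6.082763 (to 6 d.p.).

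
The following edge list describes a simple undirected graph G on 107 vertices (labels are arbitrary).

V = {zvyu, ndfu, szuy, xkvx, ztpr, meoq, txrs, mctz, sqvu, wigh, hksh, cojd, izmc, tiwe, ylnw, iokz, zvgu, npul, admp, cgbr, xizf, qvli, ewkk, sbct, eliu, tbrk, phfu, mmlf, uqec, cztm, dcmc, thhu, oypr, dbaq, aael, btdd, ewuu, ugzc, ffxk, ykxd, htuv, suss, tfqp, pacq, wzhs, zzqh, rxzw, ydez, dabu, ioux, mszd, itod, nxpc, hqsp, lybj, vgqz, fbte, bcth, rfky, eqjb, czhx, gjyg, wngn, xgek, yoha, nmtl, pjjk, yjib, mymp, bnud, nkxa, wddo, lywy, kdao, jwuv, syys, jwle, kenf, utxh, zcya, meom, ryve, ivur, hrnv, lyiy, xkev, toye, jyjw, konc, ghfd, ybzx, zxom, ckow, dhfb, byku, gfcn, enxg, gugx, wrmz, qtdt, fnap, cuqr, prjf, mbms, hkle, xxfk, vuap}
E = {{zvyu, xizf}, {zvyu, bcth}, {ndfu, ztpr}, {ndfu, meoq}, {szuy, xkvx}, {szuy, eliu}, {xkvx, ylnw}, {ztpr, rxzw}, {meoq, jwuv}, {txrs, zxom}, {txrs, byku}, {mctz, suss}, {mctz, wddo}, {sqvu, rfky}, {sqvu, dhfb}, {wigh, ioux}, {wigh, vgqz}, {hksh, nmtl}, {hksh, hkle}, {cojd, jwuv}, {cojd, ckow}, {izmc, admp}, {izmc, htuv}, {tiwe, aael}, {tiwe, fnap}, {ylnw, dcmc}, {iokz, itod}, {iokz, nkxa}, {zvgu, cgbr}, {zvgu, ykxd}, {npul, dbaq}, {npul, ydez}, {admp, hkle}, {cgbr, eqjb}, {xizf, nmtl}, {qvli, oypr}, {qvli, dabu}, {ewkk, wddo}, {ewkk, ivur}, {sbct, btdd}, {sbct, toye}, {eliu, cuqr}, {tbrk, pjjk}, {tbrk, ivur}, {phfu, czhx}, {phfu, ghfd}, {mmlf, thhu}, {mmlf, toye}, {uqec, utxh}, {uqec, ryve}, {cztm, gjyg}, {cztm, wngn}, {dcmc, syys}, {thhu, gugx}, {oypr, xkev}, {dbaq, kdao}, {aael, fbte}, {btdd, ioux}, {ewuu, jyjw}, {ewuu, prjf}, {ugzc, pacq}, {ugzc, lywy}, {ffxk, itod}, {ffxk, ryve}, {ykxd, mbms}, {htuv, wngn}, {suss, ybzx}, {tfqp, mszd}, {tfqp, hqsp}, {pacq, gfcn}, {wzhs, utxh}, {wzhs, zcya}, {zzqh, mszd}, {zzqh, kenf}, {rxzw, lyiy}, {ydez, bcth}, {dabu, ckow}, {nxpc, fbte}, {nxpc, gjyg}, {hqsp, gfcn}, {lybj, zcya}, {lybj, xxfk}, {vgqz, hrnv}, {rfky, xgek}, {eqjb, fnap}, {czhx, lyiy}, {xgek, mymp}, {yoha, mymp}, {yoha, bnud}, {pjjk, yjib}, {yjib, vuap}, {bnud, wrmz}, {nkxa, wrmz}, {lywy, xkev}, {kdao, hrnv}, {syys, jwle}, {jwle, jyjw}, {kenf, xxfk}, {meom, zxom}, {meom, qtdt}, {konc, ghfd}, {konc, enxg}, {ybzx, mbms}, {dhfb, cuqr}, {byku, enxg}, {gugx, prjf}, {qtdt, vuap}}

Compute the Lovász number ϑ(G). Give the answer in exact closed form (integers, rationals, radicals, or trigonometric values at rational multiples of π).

107*cos(pi/107)/(cos(pi/107) + 1)

N(fnap) = {tiwe, eqjb}, |N(fnap)| = 2.
Vertex mmlf has 2 neighbors: thhu, toye.
Vertex cgbr has 2 neighbors: zvgu, eqjb.
deg(wigh) = 2; N(wigh) = {ioux, vgqz}.
G on 107 vertices is 2-regular; a single 107-cycle (edge-transitive).
The 54 distinct eigenvalues: [2.0, 1.99655, 1.98622, 1.96905, 1.94508, 1.91441, 1.87714, 1.8334, 1.78334, 1.72714, 1.66498, 1.59707, 1.52367, 1.44501, 1.36137, 1.27304, 1.18032, 1.08353, 0.983, 0.87909, 0.77214, 0.66254, 0.55065, 0.43686, 0.32157, 0.20516, 0.08805, -0.02936, -0.14667, -0.26348, -0.37938, -0.49397, -0.60685, -0.71765, -0.82597, -0.93145, -1.03371, -1.13241, -1.22721, -1.31777, -1.40379, -1.48498, -1.56104, -1.63173, -1.69679, -1.756, -1.80915, -1.85607, -1.8966, -1.93058, -1.95791, -1.97849, -1.99225, -1.99914].
With N=107: ϑ(G) = 107·(-(-1)*2*cos(pi/107))/(2−(-2*cos(pi/107))) = 107*cos(pi/107)/(cos(pi/107) + 1).
ϑ(G) ≈ 53.4885.
α=53, χ(Ḡ)=54; ϑ=107*cos(pi/107)/(cos(pi/107) + 1) lies between (both strict).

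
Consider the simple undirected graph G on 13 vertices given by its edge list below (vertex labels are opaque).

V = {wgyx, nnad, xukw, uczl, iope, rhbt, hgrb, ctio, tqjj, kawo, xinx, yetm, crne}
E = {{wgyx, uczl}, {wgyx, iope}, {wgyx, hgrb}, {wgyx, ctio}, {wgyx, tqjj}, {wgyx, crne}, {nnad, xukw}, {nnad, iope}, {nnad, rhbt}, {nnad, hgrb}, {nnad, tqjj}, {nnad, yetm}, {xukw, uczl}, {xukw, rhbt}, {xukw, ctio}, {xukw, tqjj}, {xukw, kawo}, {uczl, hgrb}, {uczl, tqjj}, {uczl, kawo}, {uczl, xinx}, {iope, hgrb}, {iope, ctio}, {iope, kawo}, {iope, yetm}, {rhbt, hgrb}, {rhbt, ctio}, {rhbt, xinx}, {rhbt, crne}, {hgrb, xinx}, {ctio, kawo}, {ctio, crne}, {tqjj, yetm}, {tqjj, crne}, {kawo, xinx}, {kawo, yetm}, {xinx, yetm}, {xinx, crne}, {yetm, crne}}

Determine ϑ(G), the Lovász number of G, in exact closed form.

N(wgyx) = {uczl, iope, hgrb, ctio, tqjj, crne}, |N(wgyx)| = 6.
N(kawo) = {xukw, uczl, iope, ctio, xinx, yetm}, |N(kawo)| = 6.
N(rhbt) = {nnad, xukw, hgrb, ctio, xinx, crne}, |N(rhbt)| = 6.
Vertex uczl has 6 neighbors: wgyx, xukw, hgrb, tqjj, kawo, xinx.
deg(v) = 6 for all v (|V|=13); Paley(13): SR with (k,λ,μ)=(6,2,3).
The 3 distinct eigenvalues: [6.0, 1.302776, -2.302776].
With N=13: ϑ(G) = 13·(-(-sqrt(13)/2 - 1/2))/(6−(-sqrt(13)/2 - 1/2)) = sqrt(13).
Numerically 3.60555128.

sqrt(13)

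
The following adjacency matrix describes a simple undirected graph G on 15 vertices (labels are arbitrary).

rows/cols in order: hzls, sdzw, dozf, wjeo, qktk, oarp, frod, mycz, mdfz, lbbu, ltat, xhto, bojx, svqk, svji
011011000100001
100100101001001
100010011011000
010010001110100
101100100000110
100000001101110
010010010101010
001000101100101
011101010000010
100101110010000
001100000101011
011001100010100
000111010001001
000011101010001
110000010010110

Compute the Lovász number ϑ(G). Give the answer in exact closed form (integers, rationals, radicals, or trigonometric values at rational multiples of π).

Vertex oarp has 6 neighbors: hzls, mdfz, lbbu, xhto, bojx, svqk.
N(frod) = {sdzw, qktk, mycz, lbbu, xhto, svqk}, |N(frod)| = 6.
Vertex wjeo has 6 neighbors: sdzw, qktk, mdfz, lbbu, ltat, bojx.
deg(mycz) = 6; N(mycz) = {dozf, frod, mdfz, lbbu, bojx, svji}.
Regular of degree 6 on 15 vertices: Kneser-type, 2-subsets of [6].
Distinct eigenvalues (to 4 d.p.): [6.0, 1.0, -3.0].
λ_max=6, λ_min=-3; ϑ = −15·λ_min/(λ_max−λ_min) = 5.
ϑ(G) ≈ 5.0000.

5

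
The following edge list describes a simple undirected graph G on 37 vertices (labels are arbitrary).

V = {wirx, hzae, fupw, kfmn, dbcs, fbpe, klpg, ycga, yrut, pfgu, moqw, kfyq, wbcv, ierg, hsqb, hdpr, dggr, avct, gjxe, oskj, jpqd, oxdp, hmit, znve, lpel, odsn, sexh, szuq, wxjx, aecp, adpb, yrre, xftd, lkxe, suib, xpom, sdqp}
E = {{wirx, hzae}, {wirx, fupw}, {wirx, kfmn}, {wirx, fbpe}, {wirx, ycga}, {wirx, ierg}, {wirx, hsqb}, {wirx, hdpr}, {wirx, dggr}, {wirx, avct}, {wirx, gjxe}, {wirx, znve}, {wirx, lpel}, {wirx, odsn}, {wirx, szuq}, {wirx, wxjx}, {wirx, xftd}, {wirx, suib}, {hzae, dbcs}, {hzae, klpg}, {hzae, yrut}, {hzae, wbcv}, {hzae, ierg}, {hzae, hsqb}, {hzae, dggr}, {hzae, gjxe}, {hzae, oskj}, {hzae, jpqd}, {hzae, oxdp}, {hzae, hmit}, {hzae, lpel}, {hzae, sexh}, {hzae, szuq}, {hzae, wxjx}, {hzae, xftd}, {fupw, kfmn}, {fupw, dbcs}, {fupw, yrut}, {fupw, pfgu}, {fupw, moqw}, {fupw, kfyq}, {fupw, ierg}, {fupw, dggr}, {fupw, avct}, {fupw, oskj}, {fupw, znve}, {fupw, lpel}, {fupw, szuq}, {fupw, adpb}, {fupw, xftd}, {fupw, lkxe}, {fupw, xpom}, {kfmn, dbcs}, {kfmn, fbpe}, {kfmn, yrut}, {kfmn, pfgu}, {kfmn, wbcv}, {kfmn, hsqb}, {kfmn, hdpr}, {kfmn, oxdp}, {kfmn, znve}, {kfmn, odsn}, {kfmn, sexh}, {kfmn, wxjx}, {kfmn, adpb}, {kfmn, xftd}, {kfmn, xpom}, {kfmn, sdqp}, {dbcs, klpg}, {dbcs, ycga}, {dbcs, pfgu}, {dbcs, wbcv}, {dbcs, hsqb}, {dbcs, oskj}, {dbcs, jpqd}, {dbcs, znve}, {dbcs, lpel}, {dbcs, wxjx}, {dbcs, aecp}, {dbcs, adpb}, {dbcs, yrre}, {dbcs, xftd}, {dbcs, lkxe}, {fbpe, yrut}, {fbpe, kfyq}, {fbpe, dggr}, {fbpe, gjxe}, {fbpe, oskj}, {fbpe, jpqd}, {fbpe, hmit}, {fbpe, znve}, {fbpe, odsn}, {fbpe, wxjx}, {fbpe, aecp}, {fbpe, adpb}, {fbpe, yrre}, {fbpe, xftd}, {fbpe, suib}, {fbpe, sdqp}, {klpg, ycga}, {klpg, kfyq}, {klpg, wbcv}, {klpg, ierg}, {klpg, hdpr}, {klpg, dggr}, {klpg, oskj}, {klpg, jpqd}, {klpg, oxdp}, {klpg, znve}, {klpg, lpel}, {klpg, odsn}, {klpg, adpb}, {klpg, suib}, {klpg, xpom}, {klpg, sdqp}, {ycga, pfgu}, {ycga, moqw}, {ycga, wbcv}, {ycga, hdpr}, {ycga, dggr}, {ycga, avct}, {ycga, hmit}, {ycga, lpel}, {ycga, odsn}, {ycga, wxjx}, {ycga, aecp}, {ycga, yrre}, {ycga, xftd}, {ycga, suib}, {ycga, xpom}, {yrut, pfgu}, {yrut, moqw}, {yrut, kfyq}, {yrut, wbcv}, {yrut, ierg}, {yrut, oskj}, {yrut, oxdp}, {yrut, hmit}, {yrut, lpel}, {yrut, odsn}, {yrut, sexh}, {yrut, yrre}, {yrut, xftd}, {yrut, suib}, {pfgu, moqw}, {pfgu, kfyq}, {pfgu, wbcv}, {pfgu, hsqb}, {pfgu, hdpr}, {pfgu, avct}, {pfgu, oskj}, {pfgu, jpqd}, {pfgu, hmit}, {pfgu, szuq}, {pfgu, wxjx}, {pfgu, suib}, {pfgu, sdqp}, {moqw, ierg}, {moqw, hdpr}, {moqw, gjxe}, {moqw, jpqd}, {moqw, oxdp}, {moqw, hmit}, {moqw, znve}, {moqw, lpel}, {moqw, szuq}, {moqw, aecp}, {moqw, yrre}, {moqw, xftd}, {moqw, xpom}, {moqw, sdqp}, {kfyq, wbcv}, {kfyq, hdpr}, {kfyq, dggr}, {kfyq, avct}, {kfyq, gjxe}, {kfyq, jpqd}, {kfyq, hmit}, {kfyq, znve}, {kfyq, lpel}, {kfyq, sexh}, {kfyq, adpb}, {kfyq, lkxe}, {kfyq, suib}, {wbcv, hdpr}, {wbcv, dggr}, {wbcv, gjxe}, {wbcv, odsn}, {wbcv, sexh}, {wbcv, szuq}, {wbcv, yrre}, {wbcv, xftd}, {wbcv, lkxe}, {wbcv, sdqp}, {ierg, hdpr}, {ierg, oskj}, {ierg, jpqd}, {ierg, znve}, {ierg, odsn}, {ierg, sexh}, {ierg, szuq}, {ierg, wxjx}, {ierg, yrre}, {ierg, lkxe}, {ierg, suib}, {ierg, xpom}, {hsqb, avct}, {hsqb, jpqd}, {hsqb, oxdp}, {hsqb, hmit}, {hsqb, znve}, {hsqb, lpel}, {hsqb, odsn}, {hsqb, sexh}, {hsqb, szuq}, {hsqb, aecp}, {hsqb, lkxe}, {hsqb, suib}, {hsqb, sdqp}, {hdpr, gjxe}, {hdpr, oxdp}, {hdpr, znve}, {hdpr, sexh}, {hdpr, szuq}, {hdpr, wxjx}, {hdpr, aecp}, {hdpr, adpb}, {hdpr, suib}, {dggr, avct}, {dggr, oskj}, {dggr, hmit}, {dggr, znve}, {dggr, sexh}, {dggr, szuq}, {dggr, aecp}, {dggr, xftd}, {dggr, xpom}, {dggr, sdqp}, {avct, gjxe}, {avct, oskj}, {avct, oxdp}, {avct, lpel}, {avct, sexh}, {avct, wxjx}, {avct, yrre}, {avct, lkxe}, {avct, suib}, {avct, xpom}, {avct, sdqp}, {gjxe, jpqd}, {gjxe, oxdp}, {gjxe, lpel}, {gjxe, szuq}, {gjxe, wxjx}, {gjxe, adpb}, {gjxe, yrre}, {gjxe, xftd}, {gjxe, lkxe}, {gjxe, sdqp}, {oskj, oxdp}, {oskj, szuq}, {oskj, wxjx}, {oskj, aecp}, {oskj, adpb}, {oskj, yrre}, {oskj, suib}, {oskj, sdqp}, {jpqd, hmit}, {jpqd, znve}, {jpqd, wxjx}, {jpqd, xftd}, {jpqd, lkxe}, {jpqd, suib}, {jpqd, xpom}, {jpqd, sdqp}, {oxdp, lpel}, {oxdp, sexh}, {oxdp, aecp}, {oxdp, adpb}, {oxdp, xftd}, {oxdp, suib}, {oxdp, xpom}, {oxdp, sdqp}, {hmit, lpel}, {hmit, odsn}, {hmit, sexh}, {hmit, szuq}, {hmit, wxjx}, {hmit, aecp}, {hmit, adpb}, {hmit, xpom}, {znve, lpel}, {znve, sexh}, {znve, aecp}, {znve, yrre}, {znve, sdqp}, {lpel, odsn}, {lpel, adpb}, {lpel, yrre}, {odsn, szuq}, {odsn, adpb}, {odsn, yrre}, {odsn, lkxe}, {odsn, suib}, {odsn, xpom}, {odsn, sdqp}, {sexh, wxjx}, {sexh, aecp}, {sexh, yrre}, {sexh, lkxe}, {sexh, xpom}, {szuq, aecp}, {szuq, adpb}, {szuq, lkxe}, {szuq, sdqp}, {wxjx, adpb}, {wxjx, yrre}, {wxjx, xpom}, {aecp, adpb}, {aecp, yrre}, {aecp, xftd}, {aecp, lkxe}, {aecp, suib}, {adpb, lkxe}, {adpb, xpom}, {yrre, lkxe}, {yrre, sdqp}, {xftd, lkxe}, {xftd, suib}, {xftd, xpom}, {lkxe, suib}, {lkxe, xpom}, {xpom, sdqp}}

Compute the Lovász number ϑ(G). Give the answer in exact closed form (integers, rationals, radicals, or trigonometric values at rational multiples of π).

deg(odsn) = 18; N(odsn) = {wirx, kfmn, fbpe, klpg, ycga, yrut, wbcv, ierg, hsqb, hmit, lpel, szuq, adpb, yrre, lkxe, suib, xpom, sdqp}.
Vertex kfyq has 18 neighbors: fupw, fbpe, klpg, yrut, pfgu, wbcv, hdpr, dggr, avct, gjxe, jpqd, hmit, znve, lpel, sexh, adpb, lkxe, suib.
Vertex hdpr has 18 neighbors: wirx, kfmn, klpg, ycga, pfgu, moqw, kfyq, wbcv, ierg, gjxe, oxdp, znve, sexh, szuq, wxjx, aecp, adpb, suib.
Vertex avct has 18 neighbors: wirx, fupw, ycga, pfgu, kfyq, hsqb, dggr, gjxe, oskj, oxdp, lpel, sexh, wxjx, yrre, lkxe, suib, xpom, sdqp.
G on 37 vertices is 18-regular; SR(37,18,8,9) — a Paley graph.
A has 3 distinct eigenvalues ≈ [18.0, 2.5414, -3.5414].
Lovász (edge-transitive): ϑ = −37·(-sqrt(37)/2 - 1/2)/((18)−(-sqrt(37)/2 - 1/2)) = sqrt(37).
ϑ(G) ≈ 6.0827625.

sqrt(37)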